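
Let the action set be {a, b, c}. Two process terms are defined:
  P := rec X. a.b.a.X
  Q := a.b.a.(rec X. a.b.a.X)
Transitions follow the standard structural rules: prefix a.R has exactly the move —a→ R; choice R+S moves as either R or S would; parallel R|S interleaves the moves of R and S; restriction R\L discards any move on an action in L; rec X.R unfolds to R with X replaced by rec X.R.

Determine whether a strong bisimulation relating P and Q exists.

P ~ Q

P's transition system — 3 states:
  s0 = rec X. a.b.a.X :: -a-> s1
  s1 = b.a.(rec X. a.b.a.X) :: -b-> s2
  s2 = a.(rec X. a.b.a.X) :: -a-> s0
Q's transition system — 4 states:
  t0 = a.b.a.(rec X. a.b.a.X) :: -a-> t1
  t1 = b.a.(rec X. a.b.a.X) :: -b-> t2
  t2 = a.(rec X. a.b.a.X) :: -a-> t3
  t3 = rec X. a.b.a.X :: -a-> t1
Bisimilarity quotient blocks:
  B0 = {s0, t0, t3}
  B1 = {s1, t1}
  B2 = {s2, t2}
s0 ∈ B0, t0 ∈ B0 → same block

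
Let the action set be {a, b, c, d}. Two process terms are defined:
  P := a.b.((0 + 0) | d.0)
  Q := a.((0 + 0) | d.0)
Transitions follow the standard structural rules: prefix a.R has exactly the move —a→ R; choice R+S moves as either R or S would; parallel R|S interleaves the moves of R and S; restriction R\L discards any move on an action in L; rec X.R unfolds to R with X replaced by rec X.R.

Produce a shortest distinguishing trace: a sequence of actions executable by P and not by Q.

LTS(P): 4 reachable states
  p0 = a.b.((0 + 0) | d.0) :: --a--▸ p1
  p1 = b.((0 + 0) | d.0) :: --b--▸ p2
  p2 = (0 + 0) | d.0 :: --d--▸ p3
  p3 = (0 + 0) | 0 :: (no moves)
LTS(Q): 3 reachable states
  q0 = a.((0 + 0) | d.0) :: --a--▸ q1
  q1 = (0 + 0) | d.0 :: --d--▸ q2
  q2 = (0 + 0) | 0 :: (no moves)
Executing ab from P (initial set {p0}):
  after a @ step 1: {p1}
  after b @ step 2: {p2}
  P completes σ.
Executing ab from Q (initial set {q0}):
  after a @ step 1: {q1}
  after b @ step 2: ∅  — Q cannot continue

ab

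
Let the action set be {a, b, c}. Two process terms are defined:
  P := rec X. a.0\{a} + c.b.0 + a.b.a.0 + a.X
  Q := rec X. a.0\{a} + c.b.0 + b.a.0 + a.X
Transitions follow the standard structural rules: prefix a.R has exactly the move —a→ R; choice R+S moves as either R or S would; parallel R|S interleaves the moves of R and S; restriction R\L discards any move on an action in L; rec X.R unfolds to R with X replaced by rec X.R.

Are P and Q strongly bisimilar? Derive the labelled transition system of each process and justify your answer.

NO

P's transition system — 6 states:
  u0 = rec X. a.0\{a} + c.b.0 + a.b.a.0 + a.X ⊢ =a=> u0, =a=> u1, =a=> u2, =c=> u3
  u1 = 0\{a} ⊢ ∅
  u2 = b.a.0 ⊢ =b=> u4
  u3 = b.0 ⊢ =b=> u5
  u4 = a.0 ⊢ =a=> u5
  u5 = 0 ⊢ ∅
Q's transition system — 5 states:
  v0 = rec X. a.0\{a} + c.b.0 + b.a.0 + a.X ⊢ =a=> v0, =a=> v1, =b=> v2, =c=> v3
  v1 = 0\{a} ⊢ ∅
  v2 = a.0 ⊢ =a=> v4
  v3 = b.0 ⊢ =b=> v4
  v4 = 0 ⊢ ∅
Bisimilarity quotient blocks:
  B0 = {u0}
  B1 = {u1, u5, v1, v4}
  B2 = {u2}
  B3 = {u4, v2}
  B4 = {u3, v3}
  B5 = {v0}
u0 ∈ B0, v0 ∈ B5 → different blocks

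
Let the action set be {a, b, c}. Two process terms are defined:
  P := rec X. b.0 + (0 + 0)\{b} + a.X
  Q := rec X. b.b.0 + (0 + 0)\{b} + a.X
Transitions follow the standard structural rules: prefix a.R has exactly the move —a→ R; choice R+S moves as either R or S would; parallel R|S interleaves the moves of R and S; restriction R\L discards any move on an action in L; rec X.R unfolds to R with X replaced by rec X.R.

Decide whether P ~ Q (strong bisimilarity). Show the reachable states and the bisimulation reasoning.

P's transition system — 2 states:
  m0 = rec X. b.0 + (0 + 0)\{b} + a.X → —a→ m0, —b→ m1
  m1 = 0 → (no moves)
Q's transition system — 3 states:
  n0 = rec X. b.b.0 + (0 + 0)\{b} + a.X → —a→ n0, —b→ n1
  n1 = b.0 → —b→ n2
  n2 = 0 → (no moves)
Coarsest stable partition (strong bisimilarity classes):
  B0 = {m0}
  B1 = {m1, n2}
  B2 = {n0}
  B3 = {n1}
m0 ∈ B0, n0 ∈ B2 → different blocks

P ≁ Q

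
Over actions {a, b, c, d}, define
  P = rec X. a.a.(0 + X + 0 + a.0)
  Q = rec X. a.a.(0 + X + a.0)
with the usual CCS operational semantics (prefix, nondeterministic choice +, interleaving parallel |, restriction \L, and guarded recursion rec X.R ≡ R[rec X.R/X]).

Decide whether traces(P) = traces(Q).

P's transition system — 4 states:
  u0 = rec X. a.a.(0 + X + 0 + a.0) → --a--▸ u1
  u1 = a.(0 + (rec X. a.a.(0 + X + 0 + a.0)) + 0 + a.0) → --a--▸ u2
  u2 = 0 + (rec X. a.a.(0 + X + 0 + a.0)) + 0 + a.0 → --a--▸ u1, --a--▸ u3
  u3 = 0 → stopped
Q's transition system — 4 states:
  v0 = rec X. a.a.(0 + X + a.0) → --a--▸ v1
  v1 = a.(0 + (rec X. a.a.(0 + X + a.0)) + a.0) → --a--▸ v2
  v2 = 0 + (rec X. a.a.(0 + X + a.0)) + a.0 → --a--▸ v1, --a--▸ v3
  v3 = 0 → stopped
Bisimilarity quotient blocks:
  B0 = {u0, v0}
  B1 = {u1, v1}
  B2 = {u2, v2}
  B3 = {u3, v3}
u0 ∈ B0, v0 ∈ B0 → same block
Bisimilar ⇒ trace-equivalent.

trace-equivalent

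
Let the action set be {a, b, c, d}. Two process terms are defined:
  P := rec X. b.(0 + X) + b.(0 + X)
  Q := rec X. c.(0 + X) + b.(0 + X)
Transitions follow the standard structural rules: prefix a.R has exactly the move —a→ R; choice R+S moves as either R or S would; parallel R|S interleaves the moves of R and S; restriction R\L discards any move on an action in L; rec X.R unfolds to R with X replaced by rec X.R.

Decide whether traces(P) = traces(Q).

Reachable graph of P (2 states):
  s0 = rec X. b.(0 + X) + b.(0 + X) → —b→ s1
  s1 = 0 + (rec X. b.(0 + X) + b.(0 + X)) → —b→ s1
Reachable graph of Q (2 states):
  t0 = rec X. c.(0 + X) + b.(0 + X) → —b→ t1, —c→ t1
  t1 = 0 + (rec X. c.(0 + X) + b.(0 + X)) → —b→ t1, —c→ t1
Run σ = ⟨c⟩ on Q: start {t0}
  step 1 (c): {t1}
  ✓ Q
Run σ = ⟨c⟩ on P: start {s0}
  step 1 (c): ∅  — P cannot continue

NO — witness ⟨c⟩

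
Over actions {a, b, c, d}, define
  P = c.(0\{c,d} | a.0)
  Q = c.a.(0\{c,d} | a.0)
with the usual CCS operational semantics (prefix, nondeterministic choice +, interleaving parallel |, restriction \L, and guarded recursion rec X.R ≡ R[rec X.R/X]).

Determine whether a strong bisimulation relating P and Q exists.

not bisimilar

Reachable graph of P (3 states):
  u0 = c.(0\{c,d} | a.0) | ··c··> u1
  u1 = 0\{c,d} | a.0 | ··a··> u2
  u2 = 0\{c,d} | 0 | stopped
Reachable graph of Q (4 states):
  v0 = c.a.(0\{c,d} | a.0) | ··c··> v1
  v1 = a.(0\{c,d} | a.0) | ··a··> v2
  v2 = 0\{c,d} | a.0 | ··a··> v3
  v3 = 0\{c,d} | 0 | stopped
Coarsest stable partition (strong bisimilarity classes):
  B0 = {u0}
  B1 = {u1, v2}
  B2 = {u2, v3}
  B3 = {v0}
  B4 = {v1}
u0 ∈ B0, v0 ∈ B3 → different blocks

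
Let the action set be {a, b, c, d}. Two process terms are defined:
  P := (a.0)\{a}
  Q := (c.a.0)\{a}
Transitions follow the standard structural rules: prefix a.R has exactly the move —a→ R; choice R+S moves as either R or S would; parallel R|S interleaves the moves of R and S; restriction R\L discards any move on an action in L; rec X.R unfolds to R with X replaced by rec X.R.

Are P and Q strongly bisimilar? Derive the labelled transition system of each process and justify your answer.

not bisimilar

P's transition system — 1 states:
  s0 = (a.0)\{a} → (no moves)
Q's transition system — 2 states:
  t0 = (c.a.0)\{a} → —c→ t1
  t1 = (a.0)\{a} → (no moves)
Partition-refinement fixed point:
  B0 = {s0, t1}
  B1 = {t0}
s0 ∈ B0, t0 ∈ B1 → different blocks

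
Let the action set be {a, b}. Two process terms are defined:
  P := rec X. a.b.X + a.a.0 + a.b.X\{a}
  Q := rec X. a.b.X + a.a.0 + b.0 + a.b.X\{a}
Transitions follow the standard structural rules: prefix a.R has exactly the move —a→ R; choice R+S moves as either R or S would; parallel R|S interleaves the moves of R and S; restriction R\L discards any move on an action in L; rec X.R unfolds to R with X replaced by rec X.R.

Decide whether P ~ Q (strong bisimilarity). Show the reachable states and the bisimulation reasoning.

LTS(P): 6 reachable states
  s0 = rec X. a.b.X + a.a.0 + a.b.X\{a} :: --a--▸ s1, --a--▸ s2, --a--▸ s3
  s1 = a.0 :: --a--▸ s4
  s2 = b.(rec X. a.b.X + a.a.0 + a.b.X\{a}) :: --b--▸ s0
  s3 = b.(rec X. a.b.X + a.a.0 + a.b.X\{a})\{a} :: --b--▸ s5
  s4 = 0 :: ∅
  s5 = (rec X. a.b.X + a.a.0 + a.b.X\{a})\{a} :: ∅
LTS(Q): 7 reachable states
  t0 = rec X. a.b.X + a.a.0 + b.0 + a.b.X\{a} :: --a--▸ t1, --a--▸ t2, --a--▸ t3, --b--▸ t4
  t1 = a.0 :: --a--▸ t4
  t2 = b.(rec X. a.b.X + a.a.0 + b.0 + a.b.X\{a}) :: --b--▸ t0
  t3 = b.(rec X. a.b.X + a.a.0 + b.0 + a.b.X\{a})\{a} :: --b--▸ t5
  t4 = 0 :: ∅
  t5 = (rec X. a.b.X + a.a.0 + b.0 + a.b.X\{a})\{a} :: --b--▸ t6
  t6 = 0\{a} :: ∅
Partition-refinement fixed point:
  B0 = {s0}
  B1 = {s2}
  B2 = {s3, t5}
  B3 = {s4, s5, t4, t6}
  B4 = {s1, t1}
  B5 = {t0}
  B6 = {t2}
  B7 = {t3}
s0 ∈ B0, t0 ∈ B5 → different blocks

not bisimilar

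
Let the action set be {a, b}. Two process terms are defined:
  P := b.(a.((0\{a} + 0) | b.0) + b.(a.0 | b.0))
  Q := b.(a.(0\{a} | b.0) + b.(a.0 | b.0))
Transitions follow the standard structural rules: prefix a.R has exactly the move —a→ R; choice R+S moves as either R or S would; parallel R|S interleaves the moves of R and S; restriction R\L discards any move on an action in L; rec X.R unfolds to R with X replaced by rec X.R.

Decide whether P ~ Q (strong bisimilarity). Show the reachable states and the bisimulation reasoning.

Reachable graph of P (8 states):
  m0 = b.(a.((0\{a} + 0) | b.0) + b.(a.0 | b.0)) has moves -b-> m1
  m1 = a.((0\{a} + 0) | b.0) + b.(a.0 | b.0) has moves -a-> m2, -b-> m3
  m2 = (0\{a} + 0) | b.0 has moves -b-> m4
  m3 = a.0 | b.0 has moves -a-> m5, -b-> m6
  m4 = (0\{a} + 0) | 0 has moves ·
  m5 = 0 | b.0 has moves -b-> m7
  m6 = a.0 | 0 has moves -a-> m7
  m7 = 0 | 0 has moves ·
Reachable graph of Q (8 states):
  n0 = b.(a.(0\{a} | b.0) + b.(a.0 | b.0)) has moves -b-> n1
  n1 = a.(0\{a} | b.0) + b.(a.0 | b.0) has moves -a-> n2, -b-> n3
  n2 = 0\{a} | b.0 has moves -b-> n4
  n3 = a.0 | b.0 has moves -a-> n5, -b-> n6
  n4 = 0\{a} | 0 has moves ·
  n5 = 0 | b.0 has moves -b-> n7
  n6 = a.0 | 0 has moves -a-> n7
  n7 = 0 | 0 has moves ·
Bisimilarity quotient blocks:
  B0 = {m0, n0}
  B1 = {m1, n1}
  B2 = {m2, m5, n2, n5}
  B3 = {m4, m7, n4, n7}
  B4 = {m3, n3}
  B5 = {m6, n6}
m0 ∈ B0, n0 ∈ B0 → same block

YES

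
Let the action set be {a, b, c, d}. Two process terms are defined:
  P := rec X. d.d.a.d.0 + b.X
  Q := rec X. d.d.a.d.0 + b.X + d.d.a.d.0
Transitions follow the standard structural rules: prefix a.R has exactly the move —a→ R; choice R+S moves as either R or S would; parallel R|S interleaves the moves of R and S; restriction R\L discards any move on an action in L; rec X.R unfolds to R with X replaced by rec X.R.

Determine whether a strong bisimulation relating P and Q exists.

YES

LTS(P): 5 reachable states
  m0 = rec X. d.d.a.d.0 + b.X ⊢ --b--▸ m0, --d--▸ m1
  m1 = d.a.d.0 ⊢ --d--▸ m2
  m2 = a.d.0 ⊢ --a--▸ m3
  m3 = d.0 ⊢ --d--▸ m4
  m4 = 0 ⊢ ·
LTS(Q): 5 reachable states
  n0 = rec X. d.d.a.d.0 + b.X + d.d.a.d.0 ⊢ --b--▸ n0, --d--▸ n1
  n1 = d.a.d.0 ⊢ --d--▸ n2
  n2 = a.d.0 ⊢ --a--▸ n3
  n3 = d.0 ⊢ --d--▸ n4
  n4 = 0 ⊢ ·
Coarsest stable partition (strong bisimilarity classes):
  B0 = {m0, n0}
  B1 = {m1, n1}
  B2 = {m2, n2}
  B3 = {m3, n3}
  B4 = {m4, n4}
m0 ∈ B0, n0 ∈ B0 → same block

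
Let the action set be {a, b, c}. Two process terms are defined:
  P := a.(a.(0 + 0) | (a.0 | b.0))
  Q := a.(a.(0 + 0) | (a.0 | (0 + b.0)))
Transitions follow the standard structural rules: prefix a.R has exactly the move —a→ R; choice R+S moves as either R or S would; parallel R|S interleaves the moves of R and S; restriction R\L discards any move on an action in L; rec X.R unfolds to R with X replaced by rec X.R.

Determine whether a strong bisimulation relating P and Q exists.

YES

Reachable graph of P (9 states):
  s0 = a.(a.(0 + 0) | (a.0 | b.0)) ⊢ =a=> s1
  s1 = a.(0 + 0) | (a.0 | b.0) ⊢ =a=> s2, =a=> s3, =b=> s4
  s2 = (0 + 0) | (a.0 | b.0) ⊢ =a=> s5, =b=> s6
  s3 = a.(0 + 0) | (0 | b.0) ⊢ =a=> s5, =b=> s7
  s4 = a.(0 + 0) | (a.0 | 0) ⊢ =a=> s6, =a=> s7
  s5 = (0 + 0) | (0 | b.0) ⊢ =b=> s8
  s6 = (0 + 0) | (a.0 | 0) ⊢ =a=> s8
  s7 = a.(0 + 0) | (0 | 0) ⊢ =a=> s8
  s8 = (0 + 0) | (0 | 0) ⊢ ·
Reachable graph of Q (9 states):
  t0 = a.(a.(0 + 0) | (a.0 | (0 + b.0))) ⊢ =a=> t1
  t1 = a.(0 + 0) | (a.0 | (0 + b.0)) ⊢ =a=> t2, =a=> t3, =b=> t4
  t2 = (0 + 0) | (a.0 | (0 + b.0)) ⊢ =a=> t5, =b=> t6
  t3 = a.(0 + 0) | (0 | (0 + b.0)) ⊢ =a=> t5, =b=> t7
  t4 = a.(0 + 0) | (a.0 | 0) ⊢ =a=> t6, =a=> t7
  t5 = (0 + 0) | (0 | (0 + b.0)) ⊢ =b=> t8
  t6 = (0 + 0) | (a.0 | 0) ⊢ =a=> t8
  t7 = a.(0 + 0) | (0 | 0) ⊢ =a=> t8
  t8 = (0 + 0) | (0 | 0) ⊢ ·
Bisimilarity quotient blocks:
  B0 = {s0, t0}
  B1 = {s1, t1}
  B2 = {s2, s3, t2, t3}
  B3 = {s6, s7, t6, t7}
  B4 = {s8, t8}
  B5 = {s5, t5}
  B6 = {s4, t4}
s0 ∈ B0, t0 ∈ B0 → same block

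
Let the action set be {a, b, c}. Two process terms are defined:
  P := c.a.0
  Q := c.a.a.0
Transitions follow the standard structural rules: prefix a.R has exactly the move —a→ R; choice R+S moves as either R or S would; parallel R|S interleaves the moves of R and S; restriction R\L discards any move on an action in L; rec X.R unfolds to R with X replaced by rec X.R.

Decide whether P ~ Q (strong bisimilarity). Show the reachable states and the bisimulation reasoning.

P ≁ Q

LTS(P): 3 reachable states
  m0 = c.a.0 → -c-> m1
  m1 = a.0 → -a-> m2
  m2 = 0 → ·
LTS(Q): 4 reachable states
  n0 = c.a.a.0 → -c-> n1
  n1 = a.a.0 → -a-> n2
  n2 = a.0 → -a-> n3
  n3 = 0 → ·
Coarsest stable partition (strong bisimilarity classes):
  B0 = {m0}
  B1 = {m1, n2}
  B2 = {m2, n3}
  B3 = {n0}
  B4 = {n1}
m0 ∈ B0, n0 ∈ B3 → different blocks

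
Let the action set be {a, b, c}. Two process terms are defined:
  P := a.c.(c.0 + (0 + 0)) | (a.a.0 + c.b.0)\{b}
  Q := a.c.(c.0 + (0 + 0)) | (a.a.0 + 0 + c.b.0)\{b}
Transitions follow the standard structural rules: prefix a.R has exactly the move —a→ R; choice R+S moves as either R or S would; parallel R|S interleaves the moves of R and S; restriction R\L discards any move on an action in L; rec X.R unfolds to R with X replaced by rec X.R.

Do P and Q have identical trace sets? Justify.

traces(P) = traces(Q)

LTS(P): 16 reachable states
  u0 = a.c.(c.0 + (0 + 0)) | (a.a.0 + c.b.0)\{b} ⊢ ··a··> u1, ··a··> u2, ··c··> u3
  u1 = a.c.(c.0 + (0 + 0)) | (a.0)\{b} ⊢ ··a··> u4, ··a··> u5
  u2 = c.(c.0 + (0 + 0)) | (a.a.0 + c.b.0)\{b} ⊢ ··a··> u5, ··c··> u6, ··c··> u7
  u3 = a.c.(c.0 + (0 + 0)) | (b.0)\{b} ⊢ ··a··> u7
  u4 = a.c.(c.0 + (0 + 0)) | 0\{b} ⊢ ··a··> u8
  u5 = c.(c.0 + (0 + 0)) | (a.0)\{b} ⊢ ··a··> u8, ··c··> u9
  u6 = (c.0 + (0 + 0)) | (a.a.0 + c.b.0)\{b} ⊢ ··a··> u9, ··c··> u10, ··c··> u11
  u7 = c.(c.0 + (0 + 0)) | (b.0)\{b} ⊢ ··c··> u10
  u8 = c.(c.0 + (0 + 0)) | 0\{b} ⊢ ··c··> u12
  u9 = (c.0 + (0 + 0)) | (a.0)\{b} ⊢ ··a··> u12, ··c··> u13
  u10 = (c.0 + (0 + 0)) | (b.0)\{b} ⊢ ··c··> u14
  u11 = 0 | (a.a.0 + c.b.0)\{b} ⊢ ··a··> u13, ··c··> u14
  u12 = (c.0 + (0 + 0)) | 0\{b} ⊢ ··c··> u15
  u13 = 0 | (a.0)\{b} ⊢ ··a··> u15
  u14 = 0 | (b.0)\{b} ⊢ stopped
  u15 = 0 | 0\{b} ⊢ stopped
LTS(Q): 16 reachable states
  v0 = a.c.(c.0 + (0 + 0)) | (a.a.0 + 0 + c.b.0)\{b} ⊢ ··a··> v1, ··a··> v2, ··c··> v3
  v1 = a.c.(c.0 + (0 + 0)) | (a.0)\{b} ⊢ ··a··> v4, ··a··> v5
  v2 = c.(c.0 + (0 + 0)) | (a.a.0 + 0 + c.b.0)\{b} ⊢ ··a··> v5, ··c··> v6, ··c··> v7
  v3 = a.c.(c.0 + (0 + 0)) | (b.0)\{b} ⊢ ··a··> v7
  v4 = a.c.(c.0 + (0 + 0)) | 0\{b} ⊢ ··a··> v8
  v5 = c.(c.0 + (0 + 0)) | (a.0)\{b} ⊢ ··a··> v8, ··c··> v9
  v6 = (c.0 + (0 + 0)) | (a.a.0 + 0 + c.b.0)\{b} ⊢ ··a··> v9, ··c··> v10, ··c··> v11
  v7 = c.(c.0 + (0 + 0)) | (b.0)\{b} ⊢ ··c··> v10
  v8 = c.(c.0 + (0 + 0)) | 0\{b} ⊢ ··c··> v12
  v9 = (c.0 + (0 + 0)) | (a.0)\{b} ⊢ ··a··> v12, ··c··> v13
  v10 = (c.0 + (0 + 0)) | (b.0)\{b} ⊢ ··c··> v14
  v11 = 0 | (a.a.0 + 0 + c.b.0)\{b} ⊢ ··a··> v13, ··c··> v14
  v12 = (c.0 + (0 + 0)) | 0\{b} ⊢ ··c··> v15
  v13 = 0 | (a.0)\{b} ⊢ ··a··> v15
  v14 = 0 | (b.0)\{b} ⊢ stopped
  v15 = 0 | 0\{b} ⊢ stopped
Coarsest stable partition (strong bisimilarity classes):
  B0 = {u0, v0}
  B1 = {u2, v2}
  B2 = {u5, v5}
  B3 = {u9, v9}
  B4 = {u10, u12, v10, v12}
  B5 = {u14, u15, v14, v15}
  B6 = {u13, v13}
  B7 = {u7, u8, v7, v8}
  B8 = {u6, v6}
  B9 = {u11, v11}
  B10 = {u3, u4, v3, v4}
  B11 = {u1, v1}
u0 ∈ B0, v0 ∈ B0 → same block
Bisimilar ⇒ trace-equivalent.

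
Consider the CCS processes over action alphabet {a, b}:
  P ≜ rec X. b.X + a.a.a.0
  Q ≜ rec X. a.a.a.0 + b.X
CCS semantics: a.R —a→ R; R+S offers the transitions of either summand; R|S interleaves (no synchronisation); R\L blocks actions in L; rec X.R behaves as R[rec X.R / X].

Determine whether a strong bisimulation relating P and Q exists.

P ~ Q

LTS(P): 4 reachable states
  s0 = rec X. b.X + a.a.a.0 → —a→ s1, —b→ s0
  s1 = a.a.0 → —a→ s2
  s2 = a.0 → —a→ s3
  s3 = 0 → ∅
LTS(Q): 4 reachable states
  t0 = rec X. a.a.a.0 + b.X → —a→ t1, —b→ t0
  t1 = a.a.0 → —a→ t2
  t2 = a.0 → —a→ t3
  t3 = 0 → ∅
Bisimilarity quotient blocks:
  B0 = {s0, t0}
  B1 = {s1, t1}
  B2 = {s2, t2}
  B3 = {s3, t3}
s0 ∈ B0, t0 ∈ B0 → same block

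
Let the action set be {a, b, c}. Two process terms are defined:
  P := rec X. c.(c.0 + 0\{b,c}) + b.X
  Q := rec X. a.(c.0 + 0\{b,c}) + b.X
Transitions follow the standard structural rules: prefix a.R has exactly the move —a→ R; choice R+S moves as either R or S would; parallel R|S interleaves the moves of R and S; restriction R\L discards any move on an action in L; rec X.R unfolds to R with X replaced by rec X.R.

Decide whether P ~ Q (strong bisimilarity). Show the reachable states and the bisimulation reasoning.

not bisimilar

Reachable graph of P (3 states):
  s0 = rec X. c.(c.0 + 0\{b,c}) + b.X ⊢ —b→ s0, —c→ s1
  s1 = c.0 + 0\{b,c} ⊢ —c→ s2
  s2 = 0 ⊢ ·
Reachable graph of Q (3 states):
  t0 = rec X. a.(c.0 + 0\{b,c}) + b.X ⊢ —a→ t1, —b→ t0
  t1 = c.0 + 0\{b,c} ⊢ —c→ t2
  t2 = 0 ⊢ ·
Bisimilarity quotient blocks:
  B0 = {s0}
  B1 = {s1, t1}
  B2 = {s2, t2}
  B3 = {t0}
s0 ∈ B0, t0 ∈ B3 → different blocks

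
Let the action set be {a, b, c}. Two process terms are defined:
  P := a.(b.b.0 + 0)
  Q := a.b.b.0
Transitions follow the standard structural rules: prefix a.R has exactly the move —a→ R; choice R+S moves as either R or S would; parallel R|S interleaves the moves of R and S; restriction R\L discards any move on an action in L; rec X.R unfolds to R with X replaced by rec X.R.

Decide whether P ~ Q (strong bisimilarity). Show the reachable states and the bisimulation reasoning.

P ~ Q

LTS(P): 4 reachable states
  s0 = a.(b.b.0 + 0) → =a=> s1
  s1 = b.b.0 + 0 → =b=> s2
  s2 = b.0 → =b=> s3
  s3 = 0 → ∅
LTS(Q): 4 reachable states
  t0 = a.b.b.0 → =a=> t1
  t1 = b.b.0 → =b=> t2
  t2 = b.0 → =b=> t3
  t3 = 0 → ∅
Coarsest stable partition (strong bisimilarity classes):
  B0 = {s0, t0}
  B1 = {s1, t1}
  B2 = {s2, t2}
  B3 = {s3, t3}
s0 ∈ B0, t0 ∈ B0 → same block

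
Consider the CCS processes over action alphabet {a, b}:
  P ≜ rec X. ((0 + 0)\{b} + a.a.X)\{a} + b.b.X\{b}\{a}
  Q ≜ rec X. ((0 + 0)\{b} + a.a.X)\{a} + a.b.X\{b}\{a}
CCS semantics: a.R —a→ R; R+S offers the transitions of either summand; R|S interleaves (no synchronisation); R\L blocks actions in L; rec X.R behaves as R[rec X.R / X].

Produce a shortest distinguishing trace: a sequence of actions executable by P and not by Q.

b

Reachable graph of P (3 states):
  s0 = rec X. ((0 + 0)\{b} + a.a.X)\{a} + b.b.X\{b}\{a} :: -b-> s1
  s1 = b.(rec X. ((0 + 0)\{b} + a.a.X)\{a} + b.b.X\{b}\{a})\{b}\{a} :: -b-> s2
  s2 = (rec X. ((0 + 0)\{b} + a.a.X)\{a} + b.b.X\{b}\{a})\{b}\{a} :: deadlocked
Reachable graph of Q (3 states):
  t0 = rec X. ((0 + 0)\{b} + a.a.X)\{a} + a.b.X\{b}\{a} :: -a-> t1
  t1 = b.(rec X. ((0 + 0)\{b} + a.a.X)\{a} + a.b.X\{b}\{a})\{b}\{a} :: -b-> t2
  t2 = (rec X. ((0 + 0)\{b} + a.a.X)\{a} + a.b.X\{b}\{a})\{b}\{a} :: deadlocked
Trace ⟨b⟩ through P, begin at {s0}:
  after b @ step 1: {s1}
  P completes σ.
Trace ⟨b⟩ through Q, begin at {t0}:
  after b @ step 1: ∅ (Q stuck)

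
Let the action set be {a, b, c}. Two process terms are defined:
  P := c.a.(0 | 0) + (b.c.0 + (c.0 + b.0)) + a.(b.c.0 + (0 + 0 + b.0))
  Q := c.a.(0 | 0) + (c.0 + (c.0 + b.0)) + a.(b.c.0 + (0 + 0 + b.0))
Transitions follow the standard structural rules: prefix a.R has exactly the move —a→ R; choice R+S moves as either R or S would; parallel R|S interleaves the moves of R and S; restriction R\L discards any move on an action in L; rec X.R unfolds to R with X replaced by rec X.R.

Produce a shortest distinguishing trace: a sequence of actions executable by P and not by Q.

P's transition system — 6 states:
  m0 = c.a.(0 | 0) + (b.c.0 + (c.0 + b.0)) + a.(b.c.0 + (0 + 0 + b.0)) → ··a··> m1, ··b··> m2, ··b··> m3, ··c··> m2, ··c··> m4
  m1 = b.c.0 + (0 + 0 + b.0) → ··b··> m2, ··b··> m3
  m2 = 0 → (no moves)
  m3 = c.0 → ··c··> m2
  m4 = a.(0 | 0) → ··a··> m5
  m5 = 0 | 0 → (no moves)
Q's transition system — 6 states:
  n0 = c.a.(0 | 0) + (c.0 + (c.0 + b.0)) + a.(b.c.0 + (0 + 0 + b.0)) → ··a··> n1, ··b··> n2, ··c··> n2, ··c··> n3
  n1 = b.c.0 + (0 + 0 + b.0) → ··b··> n2, ··b··> n4
  n2 = 0 → (no moves)
  n3 = a.(0 | 0) → ··a··> n5
  n4 = c.0 → ··c··> n2
  n5 = 0 | 0 → (no moves)
Run σ = ⟨bc⟩ on P: start {m0}
  after b @ step 1: {m2, m3}
  after c @ step 2: {m2}
  — P admits the full trace.
Run σ = ⟨bc⟩ on Q: start {n0}
  after b @ step 1: {n2}
  after c @ step 2: ∅ (Q stuck)

bc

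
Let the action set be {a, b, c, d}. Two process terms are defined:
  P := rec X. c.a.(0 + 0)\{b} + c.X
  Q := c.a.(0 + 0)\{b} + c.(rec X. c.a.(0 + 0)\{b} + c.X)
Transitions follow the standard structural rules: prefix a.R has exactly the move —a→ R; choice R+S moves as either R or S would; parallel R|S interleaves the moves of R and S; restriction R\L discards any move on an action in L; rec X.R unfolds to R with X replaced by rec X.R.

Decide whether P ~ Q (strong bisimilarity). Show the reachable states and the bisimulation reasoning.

P's transition system — 3 states:
  u0 = rec X. c.a.(0 + 0)\{b} + c.X has moves --c--▸ u0, --c--▸ u1
  u1 = a.(0 + 0)\{b} has moves --a--▸ u2
  u2 = (0 + 0)\{b} has moves ·
Q's transition system — 4 states:
  v0 = c.a.(0 + 0)\{b} + c.(rec X. c.a.(0 + 0)\{b} + c.X) has moves --c--▸ v1, --c--▸ v2
  v1 = a.(0 + 0)\{b} has moves --a--▸ v3
  v2 = rec X. c.a.(0 + 0)\{b} + c.X has moves --c--▸ v1, --c--▸ v2
  v3 = (0 + 0)\{b} has moves ·
Partition-refinement fixed point:
  B0 = {u0, v0, v2}
  B1 = {u1, v1}
  B2 = {u2, v3}
u0 ∈ B0, v0 ∈ B0 → same block

YES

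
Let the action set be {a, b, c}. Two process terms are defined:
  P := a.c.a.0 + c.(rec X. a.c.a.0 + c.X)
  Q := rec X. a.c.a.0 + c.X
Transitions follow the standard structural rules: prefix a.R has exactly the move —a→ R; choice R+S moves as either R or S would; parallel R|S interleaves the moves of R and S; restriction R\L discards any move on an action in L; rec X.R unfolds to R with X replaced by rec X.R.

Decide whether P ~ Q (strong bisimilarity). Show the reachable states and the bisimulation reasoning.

bisimilar

LTS(P): 5 reachable states
  s0 = a.c.a.0 + c.(rec X. a.c.a.0 + c.X) :: -a-> s1, -c-> s2
  s1 = c.a.0 :: -c-> s3
  s2 = rec X. a.c.a.0 + c.X :: -a-> s1, -c-> s2
  s3 = a.0 :: -a-> s4
  s4 = 0 :: ∅
LTS(Q): 4 reachable states
  t0 = rec X. a.c.a.0 + c.X :: -a-> t1, -c-> t0
  t1 = c.a.0 :: -c-> t2
  t2 = a.0 :: -a-> t3
  t3 = 0 :: ∅
Partition-refinement fixed point:
  B0 = {s0, s2, t0}
  B1 = {s1, t1}
  B2 = {s3, t2}
  B3 = {s4, t3}
s0 ∈ B0, t0 ∈ B0 → same block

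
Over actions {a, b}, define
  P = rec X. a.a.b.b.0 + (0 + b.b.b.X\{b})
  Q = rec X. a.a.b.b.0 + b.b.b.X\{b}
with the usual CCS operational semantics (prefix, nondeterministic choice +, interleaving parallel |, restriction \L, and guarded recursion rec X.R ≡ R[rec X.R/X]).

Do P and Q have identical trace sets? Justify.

trace-equivalent

Reachable graph of P (10 states):
  u0 = rec X. a.a.b.b.0 + (0 + b.b.b.X\{b}) :: =a=> u1, =b=> u2
  u1 = a.b.b.0 :: =a=> u3
  u2 = b.b.(rec X. a.a.b.b.0 + (0 + b.b.b.X\{b}))\{b} :: =b=> u4
  u3 = b.b.0 :: =b=> u5
  u4 = b.(rec X. a.a.b.b.0 + (0 + b.b.b.X\{b}))\{b} :: =b=> u6
  u5 = b.0 :: =b=> u7
  u6 = (rec X. a.a.b.b.0 + (0 + b.b.b.X\{b}))\{b} :: =a=> u8
  u7 = 0 :: stopped
  u8 = (a.b.b.0)\{b} :: =a=> u9
  u9 = (b.b.0)\{b} :: stopped
Reachable graph of Q (10 states):
  v0 = rec X. a.a.b.b.0 + b.b.b.X\{b} :: =a=> v1, =b=> v2
  v1 = a.b.b.0 :: =a=> v3
  v2 = b.b.(rec X. a.a.b.b.0 + b.b.b.X\{b})\{b} :: =b=> v4
  v3 = b.b.0 :: =b=> v5
  v4 = b.(rec X. a.a.b.b.0 + b.b.b.X\{b})\{b} :: =b=> v6
  v5 = b.0 :: =b=> v7
  v6 = (rec X. a.a.b.b.0 + b.b.b.X\{b})\{b} :: =a=> v8
  v7 = 0 :: stopped
  v8 = (a.b.b.0)\{b} :: =a=> v9
  v9 = (b.b.0)\{b} :: stopped
Coarsest stable partition (strong bisimilarity classes):
  B0 = {u0, v0}
  B1 = {u2, v2}
  B2 = {u4, v4}
  B3 = {u6, v6}
  B4 = {u8, v8}
  B5 = {u7, u9, v7, v9}
  B6 = {u1, v1}
  B7 = {u3, v3}
  B8 = {u5, v5}
u0 ∈ B0, v0 ∈ B0 → same block
Bisimilar ⇒ trace-equivalent.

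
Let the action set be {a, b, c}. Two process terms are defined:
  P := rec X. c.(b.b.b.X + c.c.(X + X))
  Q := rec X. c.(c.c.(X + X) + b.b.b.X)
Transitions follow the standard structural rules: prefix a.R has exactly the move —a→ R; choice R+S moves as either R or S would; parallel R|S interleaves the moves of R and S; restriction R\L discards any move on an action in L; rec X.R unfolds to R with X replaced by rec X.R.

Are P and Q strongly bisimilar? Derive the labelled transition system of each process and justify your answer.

LTS(P): 6 reachable states
  u0 = rec X. c.(b.b.b.X + c.c.(X + X)) | --c--▸ u1
  u1 = b.b.b.(rec X. c.(b.b.b.X + c.c.(X + X))) + c.c.((rec X. c.(b.b.b.X + c.c.(X + X))) + (rec X. c.(b.b.b.X + c.c.(X + X)))) | --b--▸ u2, --c--▸ u3
  u2 = b.b.(rec X. c.(b.b.b.X + c.c.(X + X))) | --b--▸ u4
  u3 = c.((rec X. c.(b.b.b.X + c.c.(X + X))) + (rec X. c.(b.b.b.X + c.c.(X + X)))) | --c--▸ u5
  u4 = b.(rec X. c.(b.b.b.X + c.c.(X + X))) | --b--▸ u0
  u5 = (rec X. c.(b.b.b.X + c.c.(X + X))) + (rec X. c.(b.b.b.X + c.c.(X + X))) | --c--▸ u1
LTS(Q): 6 reachable states
  v0 = rec X. c.(c.c.(X + X) + b.b.b.X) | --c--▸ v1
  v1 = c.c.((rec X. c.(c.c.(X + X) + b.b.b.X)) + (rec X. c.(c.c.(X + X) + b.b.b.X))) + b.b.b.(rec X. c.(c.c.(X + X) + b.b.b.X)) | --b--▸ v2, --c--▸ v3
  v2 = b.b.(rec X. c.(c.c.(X + X) + b.b.b.X)) | --b--▸ v4
  v3 = c.((rec X. c.(c.c.(X + X) + b.b.b.X)) + (rec X. c.(c.c.(X + X) + b.b.b.X))) | --c--▸ v5
  v4 = b.(rec X. c.(c.c.(X + X) + b.b.b.X)) | --b--▸ v0
  v5 = (rec X. c.(c.c.(X + X) + b.b.b.X)) + (rec X. c.(c.c.(X + X) + b.b.b.X)) | --c--▸ v1
Partition-refinement fixed point:
  B0 = {u0, u5, v0, v5}
  B1 = {u1, v1}
  B2 = {u2, v2}
  B3 = {u4, v4}
  B4 = {u3, v3}
u0 ∈ B0, v0 ∈ B0 → same block

YES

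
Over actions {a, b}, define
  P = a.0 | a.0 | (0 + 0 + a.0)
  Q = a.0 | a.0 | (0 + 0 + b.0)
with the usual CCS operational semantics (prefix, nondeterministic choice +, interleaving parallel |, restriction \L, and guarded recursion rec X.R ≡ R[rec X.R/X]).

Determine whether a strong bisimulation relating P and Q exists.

not bisimilar

P's transition system — 8 states:
  u0 = a.0 | a.0 | (0 + 0 + a.0) | —a→ u1, —a→ u2, —a→ u3
  u1 = 0 | a.0 | (0 + 0 + a.0) | —a→ u4, —a→ u5
  u2 = a.0 | 0 | (0 + 0 + a.0) | —a→ u4, —a→ u6
  u3 = a.0 | a.0 | 0 | —a→ u5, —a→ u6
  u4 = 0 | 0 | (0 + 0 + a.0) | —a→ u7
  u5 = 0 | a.0 | 0 | —a→ u7
  u6 = a.0 | 0 | 0 | —a→ u7
  u7 = 0 | 0 | 0 | deadlocked
Q's transition system — 8 states:
  v0 = a.0 | a.0 | (0 + 0 + b.0) | —a→ v1, —a→ v2, —b→ v3
  v1 = 0 | a.0 | (0 + 0 + b.0) | —a→ v4, —b→ v5
  v2 = a.0 | 0 | (0 + 0 + b.0) | —a→ v4, —b→ v6
  v3 = a.0 | a.0 | 0 | —a→ v5, —a→ v6
  v4 = 0 | 0 | (0 + 0 + b.0) | —b→ v7
  v5 = 0 | a.0 | 0 | —a→ v7
  v6 = a.0 | 0 | 0 | —a→ v7
  v7 = 0 | 0 | 0 | deadlocked
Bisimilarity quotient blocks:
  B0 = {u0}
  B1 = {u1, u2, u3, v3}
  B2 = {u4, u5, u6, v5, v6}
  B3 = {u7, v7}
  B4 = {v0}
  B5 = {v1, v2}
  B6 = {v4}
u0 ∈ B0, v0 ∈ B4 → different blocks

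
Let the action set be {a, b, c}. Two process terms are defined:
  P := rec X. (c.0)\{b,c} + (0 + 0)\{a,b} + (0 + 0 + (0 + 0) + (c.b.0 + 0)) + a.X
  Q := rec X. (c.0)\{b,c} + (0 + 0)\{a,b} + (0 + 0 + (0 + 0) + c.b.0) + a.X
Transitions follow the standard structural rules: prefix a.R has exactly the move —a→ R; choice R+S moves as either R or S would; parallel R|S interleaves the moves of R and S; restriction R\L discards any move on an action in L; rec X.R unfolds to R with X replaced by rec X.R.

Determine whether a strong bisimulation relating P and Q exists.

Reachable graph of P (3 states):
  p0 = rec X. (c.0)\{b,c} + (0 + 0)\{a,b} + (0 + 0 + (0 + 0) + (c.b.0 + 0)) + a.X → —a→ p0, —c→ p1
  p1 = b.0 → —b→ p2
  p2 = 0 → ·
Reachable graph of Q (3 states):
  q0 = rec X. (c.0)\{b,c} + (0 + 0)\{a,b} + (0 + 0 + (0 + 0) + c.b.0) + a.X → —a→ q0, —c→ q1
  q1 = b.0 → —b→ q2
  q2 = 0 → ·
Partition-refinement fixed point:
  B0 = {p0, q0}
  B1 = {p1, q1}
  B2 = {p2, q2}
p0 ∈ B0, q0 ∈ B0 → same block

YES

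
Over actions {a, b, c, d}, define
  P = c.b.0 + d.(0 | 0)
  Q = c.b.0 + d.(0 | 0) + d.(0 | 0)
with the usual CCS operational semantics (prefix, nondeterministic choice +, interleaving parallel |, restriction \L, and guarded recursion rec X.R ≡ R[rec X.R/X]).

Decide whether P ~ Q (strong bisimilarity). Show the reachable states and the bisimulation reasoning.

P's transition system — 4 states:
  p0 = c.b.0 + d.(0 | 0) :: =c=> p1, =d=> p2
  p1 = b.0 :: =b=> p3
  p2 = 0 | 0 :: stopped
  p3 = 0 :: stopped
Q's transition system — 4 states:
  q0 = c.b.0 + d.(0 | 0) + d.(0 | 0) :: =c=> q1, =d=> q2
  q1 = b.0 :: =b=> q3
  q2 = 0 | 0 :: stopped
  q3 = 0 :: stopped
Bisimilarity quotient blocks:
  B0 = {p0, q0}
  B1 = {p2, p3, q2, q3}
  B2 = {p1, q1}
p0 ∈ B0, q0 ∈ B0 → same block

YES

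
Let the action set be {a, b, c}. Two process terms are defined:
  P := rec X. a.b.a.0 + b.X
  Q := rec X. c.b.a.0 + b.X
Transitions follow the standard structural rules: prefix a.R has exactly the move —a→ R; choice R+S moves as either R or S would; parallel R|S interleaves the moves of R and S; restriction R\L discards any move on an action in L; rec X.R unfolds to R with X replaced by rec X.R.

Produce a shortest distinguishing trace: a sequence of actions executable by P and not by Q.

a

Reachable graph of P (4 states):
  u0 = rec X. a.b.a.0 + b.X → =a=> u1, =b=> u0
  u1 = b.a.0 → =b=> u2
  u2 = a.0 → =a=> u3
  u3 = 0 → deadlocked
Reachable graph of Q (4 states):
  v0 = rec X. c.b.a.0 + b.X → =b=> v0, =c=> v1
  v1 = b.a.0 → =b=> v2
  v2 = a.0 → =a=> v3
  v3 = 0 → deadlocked
Executing a from P (initial set {u0}):
  after a @ step 1: {u1}
  P completes σ.
Executing a from Q (initial set {v0}):
  after a @ step 1: no successor for Q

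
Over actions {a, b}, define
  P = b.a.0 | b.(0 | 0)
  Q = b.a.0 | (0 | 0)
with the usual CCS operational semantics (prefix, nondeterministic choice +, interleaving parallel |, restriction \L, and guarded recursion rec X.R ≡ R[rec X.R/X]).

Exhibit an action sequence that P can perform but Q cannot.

bb

P's transition system — 6 states:
  s0 = b.a.0 | b.(0 | 0) → =b=> s1, =b=> s2
  s1 = a.0 | b.(0 | 0) → =a=> s3, =b=> s4
  s2 = b.a.0 | (0 | 0) → =b=> s4
  s3 = 0 | b.(0 | 0) → =b=> s5
  s4 = a.0 | (0 | 0) → =a=> s5
  s5 = 0 | (0 | 0) → ·
Q's transition system — 3 states:
  t0 = b.a.0 | (0 | 0) → =b=> t1
  t1 = a.0 | (0 | 0) → =a=> t2
  t2 = 0 | (0 | 0) → ·
Executing bb from P (initial set {s0}):
  [1] b ⇒ {s1, s2}
  [2] b ⇒ {s4}
  — P admits the full trace.
Executing bb from Q (initial set {t0}):
  [1] b ⇒ {t1}
  [2] b ⇒ no successor for Q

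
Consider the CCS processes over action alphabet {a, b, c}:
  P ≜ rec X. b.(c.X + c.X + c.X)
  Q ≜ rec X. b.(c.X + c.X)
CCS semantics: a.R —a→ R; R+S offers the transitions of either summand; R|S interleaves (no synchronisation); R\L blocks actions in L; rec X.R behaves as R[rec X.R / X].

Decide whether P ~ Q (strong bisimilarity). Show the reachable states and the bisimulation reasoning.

YES

LTS(P): 2 reachable states
  p0 = rec X. b.(c.X + c.X + c.X) | ··b··> p1
  p1 = c.(rec X. b.(c.X + c.X + c.X)) + c.(rec X. b.(c.X + c.X + c.X)) + c.(rec X. b.(c.X + c.X + c.X)) | ··c··> p0
LTS(Q): 2 reachable states
  q0 = rec X. b.(c.X + c.X) | ··b··> q1
  q1 = c.(rec X. b.(c.X + c.X)) + c.(rec X. b.(c.X + c.X)) | ··c··> q0
Bisimilarity quotient blocks:
  B0 = {p0, q0}
  B1 = {p1, q1}
p0 ∈ B0, q0 ∈ B0 → same block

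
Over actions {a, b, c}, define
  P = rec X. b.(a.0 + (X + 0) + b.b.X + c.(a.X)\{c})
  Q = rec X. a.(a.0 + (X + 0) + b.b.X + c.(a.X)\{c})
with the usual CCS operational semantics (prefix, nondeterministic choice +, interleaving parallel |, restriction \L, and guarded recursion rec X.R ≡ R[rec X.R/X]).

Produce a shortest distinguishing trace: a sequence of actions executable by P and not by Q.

Reachable graph of P (9 states):
  p0 = rec X. b.(a.0 + (X + 0) + b.b.X + c.(a.X)\{c}) has moves =b=> p1
  p1 = a.0 + ((rec X. b.(a.0 + (X + 0) + b.b.X + c.(a.X)\{c})) + 0) + b.b.(rec X. b.(a.0 + (X + 0) + b.b.X + c.(a.X)\{c})) + c.(a.(rec X. b.(a.0 + (X + 0) + b.b.X + c.(a.X)\{c})))\{c} has moves =a=> p2, =b=> p1, =b=> p3, =c=> p4
  p2 = 0 has moves ·
  p3 = b.(rec X. b.(a.0 + (X + 0) + b.b.X + c.(a.X)\{c})) has moves =b=> p0
  p4 = (a.(rec X. b.(a.0 + (X + 0) + b.b.X + c.(a.X)\{c})))\{c} has moves =a=> p5
  p5 = (rec X. b.(a.0 + (X + 0) + b.b.X + c.(a.X)\{c}))\{c} has moves =b=> p6
  p6 = (a.0 + ((rec X. b.(a.0 + (X + 0) + b.b.X + c.(a.X)\{c})) + 0) + b.b.(rec X. b.(a.0 + (X + 0) + b.b.X + c.(a.X)\{c})) + c.(a.(rec X. b.(a.0 + (X + 0) + b.b.X + c.(a.X)\{c})))\{c})\{c} has moves =a=> p7, =b=> p6, =b=> p8
  p7 = 0\{c} has moves ·
  p8 = (b.(rec X. b.(a.0 + (X + 0) + b.b.X + c.(a.X)\{c})))\{c} has moves =b=> p5
Reachable graph of Q (9 states):
  q0 = rec X. a.(a.0 + (X + 0) + b.b.X + c.(a.X)\{c}) has moves =a=> q1
  q1 = a.0 + ((rec X. a.(a.0 + (X + 0) + b.b.X + c.(a.X)\{c})) + 0) + b.b.(rec X. a.(a.0 + (X + 0) + b.b.X + c.(a.X)\{c})) + c.(a.(rec X. a.(a.0 + (X + 0) + b.b.X + c.(a.X)\{c})))\{c} has moves =a=> q1, =a=> q2, =b=> q3, =c=> q4
  q2 = 0 has moves ·
  q3 = b.(rec X. a.(a.0 + (X + 0) + b.b.X + c.(a.X)\{c})) has moves =b=> q0
  q4 = (a.(rec X. a.(a.0 + (X + 0) + b.b.X + c.(a.X)\{c})))\{c} has moves =a=> q5
  q5 = (rec X. a.(a.0 + (X + 0) + b.b.X + c.(a.X)\{c}))\{c} has moves =a=> q6
  q6 = (a.0 + ((rec X. a.(a.0 + (X + 0) + b.b.X + c.(a.X)\{c})) + 0) + b.b.(rec X. a.(a.0 + (X + 0) + b.b.X + c.(a.X)\{c})) + c.(a.(rec X. a.(a.0 + (X + 0) + b.b.X + c.(a.X)\{c})))\{c})\{c} has moves =a=> q6, =a=> q7, =b=> q8
  q7 = 0\{c} has moves ·
  q8 = (b.(rec X. a.(a.0 + (X + 0) + b.b.X + c.(a.X)\{c})))\{c} has moves =b=> q5
Run σ = ⟨b⟩ on P: start {p0}
  [1] b ⇒ {p1}
  ✓ P
Run σ = ⟨b⟩ on Q: start {q0}
  [1] b ⇒ ∅  — Q cannot continue

b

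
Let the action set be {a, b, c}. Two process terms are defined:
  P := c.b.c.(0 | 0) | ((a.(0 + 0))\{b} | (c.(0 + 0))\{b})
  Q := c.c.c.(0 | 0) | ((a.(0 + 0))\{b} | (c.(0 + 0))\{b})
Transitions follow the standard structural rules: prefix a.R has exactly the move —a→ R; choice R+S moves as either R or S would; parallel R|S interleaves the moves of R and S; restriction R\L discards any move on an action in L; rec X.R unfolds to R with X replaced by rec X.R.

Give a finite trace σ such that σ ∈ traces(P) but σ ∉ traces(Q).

cb

Reachable graph of P (16 states):
  p0 = c.b.c.(0 | 0) | ((a.(0 + 0))\{b} | (c.(0 + 0))\{b}) :: --a--▸ p1, --c--▸ p2, --c--▸ p3
  p1 = c.b.c.(0 | 0) | ((0 + 0)\{b} | (c.(0 + 0))\{b}) :: --c--▸ p4, --c--▸ p5
  p2 = b.c.(0 | 0) | ((a.(0 + 0))\{b} | (c.(0 + 0))\{b}) :: --a--▸ p4, --b--▸ p6, --c--▸ p7
  p3 = c.b.c.(0 | 0) | ((a.(0 + 0))\{b} | (0 + 0)\{b}) :: --a--▸ p5, --c--▸ p7
  p4 = b.c.(0 | 0) | ((0 + 0)\{b} | (c.(0 + 0))\{b}) :: --b--▸ p8, --c--▸ p9
  p5 = c.b.c.(0 | 0) | ((0 + 0)\{b} | (0 + 0)\{b}) :: --c--▸ p9
  p6 = c.(0 | 0) | ((a.(0 + 0))\{b} | (c.(0 + 0))\{b}) :: --a--▸ p8, --c--▸ p10, --c--▸ p11
  p7 = b.c.(0 | 0) | ((a.(0 + 0))\{b} | (0 + 0)\{b}) :: --a--▸ p9, --b--▸ p11
  p8 = c.(0 | 0) | ((0 + 0)\{b} | (c.(0 + 0))\{b}) :: --c--▸ p12, --c--▸ p13
  p9 = b.c.(0 | 0) | ((0 + 0)\{b} | (0 + 0)\{b}) :: --b--▸ p13
  p10 = 0 | 0 | ((a.(0 + 0))\{b} | (c.(0 + 0))\{b}) :: --a--▸ p12, --c--▸ p14
  p11 = c.(0 | 0) | ((a.(0 + 0))\{b} | (0 + 0)\{b}) :: --a--▸ p13, --c--▸ p14
  p12 = 0 | 0 | ((0 + 0)\{b} | (c.(0 + 0))\{b}) :: --c--▸ p15
  p13 = c.(0 | 0) | ((0 + 0)\{b} | (0 + 0)\{b}) :: --c--▸ p15
  p14 = 0 | 0 | ((a.(0 + 0))\{b} | (0 + 0)\{b}) :: --a--▸ p15
  p15 = 0 | 0 | ((0 + 0)\{b} | (0 + 0)\{b}) :: (no moves)
Reachable graph of Q (16 states):
  q0 = c.c.c.(0 | 0) | ((a.(0 + 0))\{b} | (c.(0 + 0))\{b}) :: --a--▸ q1, --c--▸ q2, --c--▸ q3
  q1 = c.c.c.(0 | 0) | ((0 + 0)\{b} | (c.(0 + 0))\{b}) :: --c--▸ q4, --c--▸ q5
  q2 = c.c.(0 | 0) | ((a.(0 + 0))\{b} | (c.(0 + 0))\{b}) :: --a--▸ q4, --c--▸ q6, --c--▸ q7
  q3 = c.c.c.(0 | 0) | ((a.(0 + 0))\{b} | (0 + 0)\{b}) :: --a--▸ q5, --c--▸ q7
  q4 = c.c.(0 | 0) | ((0 + 0)\{b} | (c.(0 + 0))\{b}) :: --c--▸ q8, --c--▸ q9
  q5 = c.c.c.(0 | 0) | ((0 + 0)\{b} | (0 + 0)\{b}) :: --c--▸ q9
  q6 = c.(0 | 0) | ((a.(0 + 0))\{b} | (c.(0 + 0))\{b}) :: --a--▸ q8, --c--▸ q10, --c--▸ q11
  q7 = c.c.(0 | 0) | ((a.(0 + 0))\{b} | (0 + 0)\{b}) :: --a--▸ q9, --c--▸ q11
  q8 = c.(0 | 0) | ((0 + 0)\{b} | (c.(0 + 0))\{b}) :: --c--▸ q12, --c--▸ q13
  q9 = c.c.(0 | 0) | ((0 + 0)\{b} | (0 + 0)\{b}) :: --c--▸ q13
  q10 = 0 | 0 | ((a.(0 + 0))\{b} | (c.(0 + 0))\{b}) :: --a--▸ q12, --c--▸ q14
  q11 = c.(0 | 0) | ((a.(0 + 0))\{b} | (0 + 0)\{b}) :: --a--▸ q13, --c--▸ q14
  q12 = 0 | 0 | ((0 + 0)\{b} | (c.(0 + 0))\{b}) :: --c--▸ q15
  q13 = c.(0 | 0) | ((0 + 0)\{b} | (0 + 0)\{b}) :: --c--▸ q15
  q14 = 0 | 0 | ((a.(0 + 0))\{b} | (0 + 0)\{b}) :: --a--▸ q15
  q15 = 0 | 0 | ((0 + 0)\{b} | (0 + 0)\{b}) :: (no moves)
Executing cb from P (initial set {p0}):
  step 1 (c): {p2, p3}
  step 2 (b): {p6}
  ✓ P
Executing cb from Q (initial set {q0}):
  step 1 (c): {q2, q3}
  step 2 (b): no successor for Q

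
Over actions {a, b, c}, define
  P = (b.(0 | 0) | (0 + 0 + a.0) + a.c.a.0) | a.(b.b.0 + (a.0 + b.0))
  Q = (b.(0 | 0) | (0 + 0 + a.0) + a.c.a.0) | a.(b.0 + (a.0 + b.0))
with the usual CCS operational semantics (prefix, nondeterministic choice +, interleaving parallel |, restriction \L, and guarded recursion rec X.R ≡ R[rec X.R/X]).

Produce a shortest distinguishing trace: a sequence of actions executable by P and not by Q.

LTS(P): 28 reachable states
  m0 = (b.(0 | 0) | (0 + 0 + a.0) + a.c.a.0) | a.(b.b.0 + (a.0 + b.0)) has moves --a--▸ m1, --a--▸ m2, --a--▸ m3, --b--▸ m4
  m1 = (b.(0 | 0) | (0 + 0 + a.0) + a.c.a.0) | (b.b.0 + (a.0 + b.0)) has moves --a--▸ m5, --a--▸ m6, --a--▸ m7, --b--▸ m5, --b--▸ m8, --b--▸ m9
  m2 = b.(0 | 0) | 0 | a.(b.b.0 + (a.0 + b.0)) has moves --a--▸ m6, --b--▸ m10
  m3 = c.a.0 | a.(b.b.0 + (a.0 + b.0)) has moves --a--▸ m7, --c--▸ m11
  m4 = 0 | 0 | (0 + 0 + a.0) | a.(b.b.0 + (a.0 + b.0)) has moves --a--▸ m10, --a--▸ m9
  m5 = (b.(0 | 0) | (0 + 0 + a.0) + a.c.a.0) | 0 has moves --a--▸ m12, --a--▸ m13, --b--▸ m14
  m6 = b.(0 | 0) | 0 | (b.b.0 + (a.0 + b.0)) has moves --a--▸ m12, --b--▸ m12, --b--▸ m15, --b--▸ m16
  m7 = c.a.0 | (b.b.0 + (a.0 + b.0)) has moves --a--▸ m13, --b--▸ m13, --b--▸ m17, --c--▸ m18
  m8 = (b.(0 | 0) | (0 + 0 + a.0) + a.c.a.0) | b.0 has moves --a--▸ m16, --a--▸ m17, --b--▸ m19, --b--▸ m5
  m9 = 0 | 0 | (0 + 0 + a.0) | (b.b.0 + (a.0 + b.0)) has moves --a--▸ m14, --a--▸ m15, --b--▸ m14, --b--▸ m19
  m10 = 0 | 0 | 0 | a.(b.b.0 + (a.0 + b.0)) has moves --a--▸ m15
  m11 = a.0 | a.(b.b.0 + (a.0 + b.0)) has moves --a--▸ m18, --a--▸ m20
  m12 = b.(0 | 0) | 0 | 0 has moves --b--▸ m21
  m13 = c.a.0 | 0 has moves --c--▸ m22
  m14 = 0 | 0 | (0 + 0 + a.0) | 0 has moves --a--▸ m21
  m15 = 0 | 0 | 0 | (b.b.0 + (a.0 + b.0)) has moves --a--▸ m21, --b--▸ m21, --b--▸ m23
  m16 = b.(0 | 0) | 0 | b.0 has moves --b--▸ m12, --b--▸ m23
  m17 = c.a.0 | b.0 has moves --b--▸ m13, --c--▸ m24
  m18 = a.0 | (b.b.0 + (a.0 + b.0)) has moves --a--▸ m22, --a--▸ m25, --b--▸ m22, --b--▸ m24
  m19 = 0 | 0 | (0 + 0 + a.0) | b.0 has moves --a--▸ m23, --b--▸ m14
  m20 = 0 | a.(b.b.0 + (a.0 + b.0)) has moves --a--▸ m25
  m21 = 0 | 0 | 0 | 0 has moves (no moves)
  m22 = a.0 | 0 has moves --a--▸ m26
  m23 = 0 | 0 | 0 | b.0 has moves --b--▸ m21
  m24 = a.0 | b.0 has moves --a--▸ m27, --b--▸ m22
  m25 = 0 | (b.b.0 + (a.0 + b.0)) has moves --a--▸ m26, --b--▸ m26, --b--▸ m27
  m26 = 0 | 0 has moves (no moves)
  m27 = 0 | b.0 has moves --b--▸ m26
LTS(Q): 21 reachable states
  n0 = (b.(0 | 0) | (0 + 0 + a.0) + a.c.a.0) | a.(b.0 + (a.0 + b.0)) has moves --a--▸ n1, --a--▸ n2, --a--▸ n3, --b--▸ n4
  n1 = (b.(0 | 0) | (0 + 0 + a.0) + a.c.a.0) | (b.0 + (a.0 + b.0)) has moves --a--▸ n5, --a--▸ n6, --a--▸ n7, --b--▸ n5, --b--▸ n8
  n2 = b.(0 | 0) | 0 | a.(b.0 + (a.0 + b.0)) has moves --a--▸ n6, --b--▸ n9
  n3 = c.a.0 | a.(b.0 + (a.0 + b.0)) has moves --a--▸ n7, --c--▸ n10
  n4 = 0 | 0 | (0 + 0 + a.0) | a.(b.0 + (a.0 + b.0)) has moves --a--▸ n8, --a--▸ n9
  n5 = (b.(0 | 0) | (0 + 0 + a.0) + a.c.a.0) | 0 has moves --a--▸ n11, --a--▸ n12, --b--▸ n13
  n6 = b.(0 | 0) | 0 | (b.0 + (a.0 + b.0)) has moves --a--▸ n11, --b--▸ n11, --b--▸ n14
  n7 = c.a.0 | (b.0 + (a.0 + b.0)) has moves --a--▸ n12, --b--▸ n12, --c--▸ n15
  n8 = 0 | 0 | (0 + 0 + a.0) | (b.0 + (a.0 + b.0)) has moves --a--▸ n13, --a--▸ n14, --b--▸ n13
  n9 = 0 | 0 | 0 | a.(b.0 + (a.0 + b.0)) has moves --a--▸ n14
  n10 = a.0 | a.(b.0 + (a.0 + b.0)) has moves --a--▸ n15, --a--▸ n16
  n11 = b.(0 | 0) | 0 | 0 has moves --b--▸ n17
  n12 = c.a.0 | 0 has moves --c--▸ n18
  n13 = 0 | 0 | (0 + 0 + a.0) | 0 has moves --a--▸ n17
  n14 = 0 | 0 | 0 | (b.0 + (a.0 + b.0)) has moves --a--▸ n17, --b--▸ n17
  n15 = a.0 | (b.0 + (a.0 + b.0)) has moves --a--▸ n18, --a--▸ n19, --b--▸ n18
  n16 = 0 | a.(b.0 + (a.0 + b.0)) has moves --a--▸ n19
  n17 = 0 | 0 | 0 | 0 has moves (no moves)
  n18 = a.0 | 0 has moves --a--▸ n20
  n19 = 0 | (b.0 + (a.0 + b.0)) has moves --a--▸ n20, --b--▸ n20
  n20 = 0 | 0 has moves (no moves)
Run σ = ⟨abbb⟩ on P: start {m0}
  [1] a ⇒ {m1, m2, m3}
  [2] b ⇒ {m10, m5, m8, m9}
  [3] b ⇒ {m14, m19, m5}
  [4] b ⇒ {m14}
  ✓ P
Run σ = ⟨abbb⟩ on Q: start {n0}
  [1] a ⇒ {n1, n2, n3}
  [2] b ⇒ {n5, n8, n9}
  [3] b ⇒ {n13}
  [4] b ⇒ no successor for Q

abbb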